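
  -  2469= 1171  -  3640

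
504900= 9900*51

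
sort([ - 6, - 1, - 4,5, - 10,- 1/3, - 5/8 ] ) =[-10,-6, - 4,- 1, -5/8,-1/3, 5 ]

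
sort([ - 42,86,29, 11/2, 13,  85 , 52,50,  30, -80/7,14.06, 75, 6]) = [ - 42, - 80/7,11/2,6,13,14.06,29, 30, 50, 52, 75, 85, 86] 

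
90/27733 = 90/27733 = 0.00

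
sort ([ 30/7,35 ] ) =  [ 30/7,35] 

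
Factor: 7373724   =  2^2*3^1*614477^1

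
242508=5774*42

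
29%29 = 0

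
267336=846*316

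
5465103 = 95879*57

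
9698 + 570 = 10268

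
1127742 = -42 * ( - 26851)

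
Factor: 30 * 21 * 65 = 2^1*3^2 * 5^2 * 7^1 * 13^1  =  40950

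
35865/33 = 11955/11 = 1086.82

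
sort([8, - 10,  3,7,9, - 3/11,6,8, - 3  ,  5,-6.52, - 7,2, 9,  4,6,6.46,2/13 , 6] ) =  [-10,-7,- 6.52,-3, - 3/11,2/13,2, 3,4,5,6,6 , 6 , 6.46,7, 8,8, 9,9 ] 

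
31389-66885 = - 35496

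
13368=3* 4456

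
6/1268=3/634 = 0.00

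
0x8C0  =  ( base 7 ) 6350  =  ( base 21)51E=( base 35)1t0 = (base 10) 2240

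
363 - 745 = -382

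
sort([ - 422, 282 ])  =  [ - 422, 282]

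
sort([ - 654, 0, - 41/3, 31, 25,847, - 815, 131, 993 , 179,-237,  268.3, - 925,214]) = [ - 925,  -  815,  -  654,  -  237, - 41/3, 0,25,  31, 131 , 179, 214,  268.3, 847,993] 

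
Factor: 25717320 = 2^3*3^2*5^1*71437^1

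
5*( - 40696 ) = - 203480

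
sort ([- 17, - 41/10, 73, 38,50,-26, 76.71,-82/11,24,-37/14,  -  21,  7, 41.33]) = [-26, - 21,  -  17, -82/11,-41/10, - 37/14, 7,24 , 38, 41.33,50, 73, 76.71 ] 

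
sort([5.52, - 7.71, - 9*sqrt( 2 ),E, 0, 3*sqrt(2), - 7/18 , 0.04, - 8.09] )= [-9*sqrt(2), - 8.09,-7.71 , - 7/18, 0, 0.04, E , 3 *sqrt ( 2), 5.52]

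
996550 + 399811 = 1396361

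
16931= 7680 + 9251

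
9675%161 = 15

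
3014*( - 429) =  - 1293006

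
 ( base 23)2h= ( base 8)77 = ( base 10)63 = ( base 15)43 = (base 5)223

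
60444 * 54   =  3263976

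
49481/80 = 49481/80=618.51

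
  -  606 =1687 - 2293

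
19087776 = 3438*5552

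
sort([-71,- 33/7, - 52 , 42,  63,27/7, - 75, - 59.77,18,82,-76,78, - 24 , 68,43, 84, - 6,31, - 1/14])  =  [ - 76, - 75,-71,-59.77,- 52,  -  24,-6,-33/7, - 1/14,27/7,18,31,  42,  43,63,68,78,82,84]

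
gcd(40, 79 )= 1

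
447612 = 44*10173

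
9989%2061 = 1745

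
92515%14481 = 5629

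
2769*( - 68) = - 188292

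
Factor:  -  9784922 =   -  2^1*7^1*698923^1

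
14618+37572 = 52190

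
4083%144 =51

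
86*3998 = 343828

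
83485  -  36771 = 46714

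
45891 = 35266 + 10625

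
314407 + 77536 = 391943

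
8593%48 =1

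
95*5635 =535325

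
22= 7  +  15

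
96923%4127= 2002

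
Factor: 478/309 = 2^1*3^( - 1 ) * 103^(-1 )*  239^1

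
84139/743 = 113 + 180/743 = 113.24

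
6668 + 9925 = 16593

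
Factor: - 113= - 113^1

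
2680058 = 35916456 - 33236398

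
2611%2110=501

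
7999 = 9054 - 1055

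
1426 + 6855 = 8281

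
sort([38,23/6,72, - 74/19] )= [ -74/19, 23/6,  38,  72 ]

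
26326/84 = 13163/42 = 313.40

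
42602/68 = 1253/2 = 626.50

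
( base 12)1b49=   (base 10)3369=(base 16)d29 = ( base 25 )59j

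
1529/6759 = 1529/6759 = 0.23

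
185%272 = 185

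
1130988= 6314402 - 5183414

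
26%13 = 0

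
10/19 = 10/19 = 0.53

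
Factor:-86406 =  - 2^1*3^1 * 14401^1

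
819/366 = 2 + 29/122 = 2.24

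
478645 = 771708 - 293063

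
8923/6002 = 8923/6002 = 1.49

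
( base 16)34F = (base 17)2FE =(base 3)1011101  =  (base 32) QF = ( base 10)847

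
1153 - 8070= - 6917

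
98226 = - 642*(- 153)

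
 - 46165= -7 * 6595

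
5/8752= 5/8752 = 0.00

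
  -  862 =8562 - 9424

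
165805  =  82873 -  - 82932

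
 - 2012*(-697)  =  1402364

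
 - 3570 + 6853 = 3283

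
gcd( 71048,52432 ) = 8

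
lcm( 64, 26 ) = 832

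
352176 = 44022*8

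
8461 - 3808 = 4653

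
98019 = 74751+23268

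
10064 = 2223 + 7841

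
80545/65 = 16109/13 = 1239.15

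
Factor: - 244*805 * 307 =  - 2^2*5^1*7^1*23^1*61^1*307^1 = - 60300940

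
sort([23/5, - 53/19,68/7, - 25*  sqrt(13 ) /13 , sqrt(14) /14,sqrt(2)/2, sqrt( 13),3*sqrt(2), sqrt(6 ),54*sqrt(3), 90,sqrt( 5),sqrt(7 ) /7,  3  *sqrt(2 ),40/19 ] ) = [ - 25*sqrt(13)/13,-53/19,sqrt( 14) /14, sqrt( 7)/7,sqrt(2) /2, 40/19,  sqrt(5 ),sqrt(6),sqrt( 13), 3*sqrt(2),3*sqrt(2 ),23/5, 68/7,90,54*sqrt(3)]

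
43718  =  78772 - 35054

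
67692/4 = 16923  =  16923.00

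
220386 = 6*36731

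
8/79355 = 8/79355= 0.00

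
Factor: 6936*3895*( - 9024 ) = - 2^9*3^2 *5^1*17^2*19^1*41^1* 47^1 = - 243789857280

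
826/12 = 68+ 5/6= 68.83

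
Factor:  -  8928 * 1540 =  -13749120 = -  2^7 * 3^2*5^1*7^1*11^1*31^1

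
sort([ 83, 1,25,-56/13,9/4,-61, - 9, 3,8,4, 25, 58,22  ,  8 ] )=[ - 61, - 9, - 56/13, 1,  9/4, 3, 4,8, 8, 22, 25,25,58, 83 ]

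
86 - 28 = 58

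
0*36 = 0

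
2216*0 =0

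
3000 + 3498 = 6498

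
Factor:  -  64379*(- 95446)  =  6144718034 = 2^1*7^1 * 13^1*17^1*541^1*3671^1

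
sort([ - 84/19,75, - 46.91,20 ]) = [ - 46.91, - 84/19, 20, 75 ] 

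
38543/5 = 7708+3/5 = 7708.60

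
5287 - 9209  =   - 3922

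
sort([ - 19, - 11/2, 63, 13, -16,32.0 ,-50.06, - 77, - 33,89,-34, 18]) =[ - 77,  -  50.06, - 34 ,  -  33, - 19, - 16, - 11/2, 13, 18, 32.0, 63, 89]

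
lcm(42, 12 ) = 84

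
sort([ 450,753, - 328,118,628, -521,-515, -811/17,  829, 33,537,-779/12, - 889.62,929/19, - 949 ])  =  [ - 949, - 889.62, - 521,-515, -328, - 779/12 , - 811/17,33,929/19, 118 , 450,537,628, 753, 829 ]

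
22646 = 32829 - 10183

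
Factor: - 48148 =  - 2^2*12037^1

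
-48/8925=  - 1 + 2959/2975  =  - 0.01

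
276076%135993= 4090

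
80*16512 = 1320960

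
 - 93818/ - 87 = 1078 + 32/87 = 1078.37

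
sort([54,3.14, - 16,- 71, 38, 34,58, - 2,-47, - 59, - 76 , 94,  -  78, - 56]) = [ - 78, - 76, - 71, - 59,  -  56, - 47,-16, - 2,3.14, 34 , 38,54, 58,  94]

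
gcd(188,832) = 4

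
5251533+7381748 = 12633281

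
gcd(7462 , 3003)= 91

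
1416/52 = 27 + 3/13=27.23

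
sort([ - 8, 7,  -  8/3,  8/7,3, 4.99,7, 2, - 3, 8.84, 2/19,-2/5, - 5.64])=[ - 8, - 5.64, - 3, - 8/3,-2/5, 2/19, 8/7,2,3, 4.99 , 7,7,8.84 ] 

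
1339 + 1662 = 3001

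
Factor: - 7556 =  - 2^2*1889^1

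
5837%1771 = 524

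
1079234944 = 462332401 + 616902543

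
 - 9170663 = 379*( - 24197 ) 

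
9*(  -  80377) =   -  723393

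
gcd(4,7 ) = 1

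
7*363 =2541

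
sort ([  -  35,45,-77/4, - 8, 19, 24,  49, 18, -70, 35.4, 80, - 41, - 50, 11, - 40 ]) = [ - 70, - 50, - 41, - 40, - 35,-77/4 , - 8,11, 18, 19,24, 35.4, 45, 49, 80]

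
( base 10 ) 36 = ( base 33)13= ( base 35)11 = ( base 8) 44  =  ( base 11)33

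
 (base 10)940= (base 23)1hk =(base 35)qu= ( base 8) 1654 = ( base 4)32230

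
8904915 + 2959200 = 11864115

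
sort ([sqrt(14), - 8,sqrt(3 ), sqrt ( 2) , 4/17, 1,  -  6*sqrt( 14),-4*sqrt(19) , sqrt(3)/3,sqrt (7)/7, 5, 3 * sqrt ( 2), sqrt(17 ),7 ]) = [ - 6 * sqrt(14), - 4*sqrt(19), - 8, 4/17, sqrt(7) /7 , sqrt(3)/3, 1, sqrt (2),sqrt(3 ), sqrt(14) , sqrt(17 ) , 3 *sqrt( 2), 5, 7]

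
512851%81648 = 22963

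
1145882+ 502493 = 1648375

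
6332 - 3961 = 2371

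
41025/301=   136+89/301 =136.30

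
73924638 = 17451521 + 56473117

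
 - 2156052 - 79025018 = -81181070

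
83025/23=83025/23 = 3609.78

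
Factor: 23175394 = 2^1*11^1*37^1*71^1*401^1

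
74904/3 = 24968 = 24968.00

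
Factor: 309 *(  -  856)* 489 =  - 2^3 * 3^2*103^1*107^1*163^1 =- 129342456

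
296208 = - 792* (-374 )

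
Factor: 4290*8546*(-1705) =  - 62509289700 = - 2^2*3^1*5^2*11^2*13^1*31^1*4273^1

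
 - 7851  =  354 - 8205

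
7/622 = 7/622 = 0.01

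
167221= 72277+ 94944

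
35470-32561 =2909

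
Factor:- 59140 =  - 2^2*5^1*2957^1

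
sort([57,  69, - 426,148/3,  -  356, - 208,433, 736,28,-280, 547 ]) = [  -  426, - 356, - 280,-208  ,  28,148/3,57 , 69, 433,547, 736] 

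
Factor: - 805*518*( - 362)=150950380=2^2*5^1 * 7^2*23^1*37^1*181^1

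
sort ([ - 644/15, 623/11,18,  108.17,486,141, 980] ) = [  -  644/15, 18,623/11, 108.17, 141 , 486,980 ] 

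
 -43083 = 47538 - 90621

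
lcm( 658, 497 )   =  46718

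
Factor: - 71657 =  - 131^1 * 547^1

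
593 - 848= - 255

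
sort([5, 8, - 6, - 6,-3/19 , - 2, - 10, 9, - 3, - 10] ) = [ - 10, - 10, - 6, - 6,- 3,-2, - 3/19, 5,8, 9]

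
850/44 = 19 + 7/22 = 19.32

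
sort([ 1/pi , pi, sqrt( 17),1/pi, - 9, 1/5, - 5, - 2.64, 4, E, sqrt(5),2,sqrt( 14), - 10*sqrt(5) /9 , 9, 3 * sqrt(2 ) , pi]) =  [ - 9, - 5, - 2.64, - 10*sqrt( 5 )/9, 1/5, 1/pi, 1/pi, 2, sqrt(5 ), E, pi, pi,  sqrt (14 ), 4, sqrt(17 ),3 * sqrt ( 2),9] 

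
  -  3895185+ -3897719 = - 7792904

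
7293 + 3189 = 10482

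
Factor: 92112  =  2^4*3^1*19^1*101^1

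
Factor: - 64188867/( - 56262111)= 67^ (-1 ) * 317^( - 1) * 883^( -1 )*21396289^1 = 21396289/18754037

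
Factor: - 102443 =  - 11^1 * 67^1*139^1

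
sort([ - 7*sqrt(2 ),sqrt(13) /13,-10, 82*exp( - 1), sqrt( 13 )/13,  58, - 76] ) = [  -  76  , - 10, - 7*sqrt(2),sqrt( 13)/13,sqrt ( 13 )/13,82 * exp( - 1 ), 58]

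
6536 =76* 86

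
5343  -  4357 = 986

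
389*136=52904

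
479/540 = 479/540 =0.89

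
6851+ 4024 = 10875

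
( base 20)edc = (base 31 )63d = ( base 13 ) 2899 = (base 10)5872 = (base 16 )16F0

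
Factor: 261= 3^2 * 29^1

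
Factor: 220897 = 220897^1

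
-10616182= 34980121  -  45596303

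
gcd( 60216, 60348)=12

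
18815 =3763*5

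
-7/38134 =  - 1 + 38127/38134=-0.00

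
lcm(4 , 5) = 20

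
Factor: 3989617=29^1*137573^1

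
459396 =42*10938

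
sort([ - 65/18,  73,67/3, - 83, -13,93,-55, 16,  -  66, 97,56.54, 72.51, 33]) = [ - 83, - 66, - 55, - 13, - 65/18, 16,  67/3,  33,56.54  ,  72.51, 73,  93, 97 ]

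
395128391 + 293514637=688643028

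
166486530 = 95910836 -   -  70575694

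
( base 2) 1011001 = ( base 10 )89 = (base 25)3E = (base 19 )4D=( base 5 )324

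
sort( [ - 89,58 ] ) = [ - 89, 58] 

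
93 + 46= 139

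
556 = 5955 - 5399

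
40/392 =5/49= 0.10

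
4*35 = 140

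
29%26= 3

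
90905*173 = 15726565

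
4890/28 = 2445/14=174.64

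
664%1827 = 664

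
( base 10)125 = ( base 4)1331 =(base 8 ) 175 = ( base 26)4l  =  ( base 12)a5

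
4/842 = 2/421 =0.00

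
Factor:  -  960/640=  - 3/2 = - 2^(  -  1 )*3^1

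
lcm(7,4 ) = 28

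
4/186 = 2/93 = 0.02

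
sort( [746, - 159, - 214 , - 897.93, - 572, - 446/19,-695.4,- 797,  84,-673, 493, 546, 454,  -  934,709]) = [ - 934, - 897.93, - 797, - 695.4, - 673, - 572, - 214, - 159,-446/19 , 84 , 454 , 493,546, 709, 746]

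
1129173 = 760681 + 368492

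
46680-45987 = 693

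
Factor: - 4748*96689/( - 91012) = 114769843/22753 = 31^1*61^( - 1 )*373^( - 1) * 1187^1 * 3119^1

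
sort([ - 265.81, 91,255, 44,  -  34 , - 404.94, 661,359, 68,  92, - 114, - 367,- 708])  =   [ - 708,-404.94, - 367, - 265.81, - 114,-34,  44,68, 91, 92, 255, 359,661] 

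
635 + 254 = 889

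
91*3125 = 284375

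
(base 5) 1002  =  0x7f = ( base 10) 127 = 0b1111111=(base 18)71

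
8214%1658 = 1582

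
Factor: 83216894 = 2^1* 277^1*150211^1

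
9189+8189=17378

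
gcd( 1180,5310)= 590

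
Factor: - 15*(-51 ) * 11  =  8415 = 3^2 * 5^1*11^1*17^1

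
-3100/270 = - 12 + 14/27 =- 11.48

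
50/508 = 25/254 = 0.10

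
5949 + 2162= 8111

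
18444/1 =18444 = 18444.00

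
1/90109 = 1/90109=   0.00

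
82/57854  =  41/28927 = 0.00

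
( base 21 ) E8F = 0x18D5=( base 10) 6357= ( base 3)22201110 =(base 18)11B3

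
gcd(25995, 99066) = 3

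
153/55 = 153/55 = 2.78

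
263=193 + 70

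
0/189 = 0 = 0.00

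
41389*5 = 206945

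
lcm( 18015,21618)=108090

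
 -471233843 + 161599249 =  - 309634594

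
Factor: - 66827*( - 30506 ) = 2^1*7^1*17^1*2179^1 * 3931^1 = 2038624462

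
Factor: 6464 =2^6*101^1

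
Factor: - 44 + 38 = -6 = - 2^1*3^1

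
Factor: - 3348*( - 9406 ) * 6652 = 209480047776  =  2^5*3^3*31^1*1663^1*4703^1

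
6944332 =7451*932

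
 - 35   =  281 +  - 316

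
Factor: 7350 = 2^1*3^1*5^2*7^2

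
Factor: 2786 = 2^1*7^1*199^1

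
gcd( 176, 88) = 88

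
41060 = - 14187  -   - 55247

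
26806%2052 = 130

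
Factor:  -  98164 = -2^2 *11^1 * 23^1*97^1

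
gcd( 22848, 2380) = 476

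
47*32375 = 1521625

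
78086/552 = 141 + 127/276 = 141.46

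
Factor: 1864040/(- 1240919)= - 2^3* 5^1  *23^(-1 )*163^( - 1 ) * 331^( - 1)*46601^1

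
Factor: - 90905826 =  - 2^1*3^1*11^1*31^1*157^1 * 283^1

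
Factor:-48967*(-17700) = 866715900=   2^2*3^1*5^2*23^1*59^1*2129^1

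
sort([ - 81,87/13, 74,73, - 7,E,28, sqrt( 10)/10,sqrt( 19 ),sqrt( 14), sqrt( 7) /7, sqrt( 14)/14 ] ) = [ -81, - 7, sqrt(14)/14,sqrt(10)/10,sqrt(7 )/7,E, sqrt(14 ),sqrt( 19), 87/13, 28, 73, 74 ] 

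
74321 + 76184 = 150505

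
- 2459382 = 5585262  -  8044644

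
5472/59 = 92  +  44/59 = 92.75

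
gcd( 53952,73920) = 192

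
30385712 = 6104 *4978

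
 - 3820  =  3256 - 7076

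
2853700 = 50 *57074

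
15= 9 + 6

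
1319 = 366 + 953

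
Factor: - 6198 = - 2^1*3^1*1033^1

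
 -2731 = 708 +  - 3439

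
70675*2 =141350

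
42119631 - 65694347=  - 23574716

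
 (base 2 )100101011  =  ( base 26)BD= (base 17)10a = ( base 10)299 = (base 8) 453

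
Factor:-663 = -3^1 * 13^1*17^1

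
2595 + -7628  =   - 5033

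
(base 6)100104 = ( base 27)AJD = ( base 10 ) 7816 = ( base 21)hf4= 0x1E88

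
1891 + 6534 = 8425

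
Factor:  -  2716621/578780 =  - 2^( - 2)*5^( - 1)*43^(-1)*53^1*673^( - 1) * 51257^1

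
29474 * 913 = 26909762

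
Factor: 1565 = 5^1*313^1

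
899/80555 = 899/80555 = 0.01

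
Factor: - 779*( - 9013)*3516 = 24686282532  =  2^2*3^1*19^1*41^1*293^1 * 9013^1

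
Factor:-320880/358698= - 280/313=- 2^3*5^1*7^1* 313^( - 1 ) 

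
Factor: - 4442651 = -1823^1*2437^1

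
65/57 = 1+8/57 = 1.14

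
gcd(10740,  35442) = 1074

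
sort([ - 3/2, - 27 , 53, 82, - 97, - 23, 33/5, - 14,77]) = [-97, - 27, - 23, - 14, - 3/2,33/5,53, 77,82] 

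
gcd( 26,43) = 1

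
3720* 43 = 159960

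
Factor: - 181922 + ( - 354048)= - 535970 = - 2^1 * 5^1*53597^1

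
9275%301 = 245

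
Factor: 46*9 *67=2^1 * 3^2*23^1 *67^1= 27738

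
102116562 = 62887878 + 39228684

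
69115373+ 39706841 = 108822214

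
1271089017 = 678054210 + 593034807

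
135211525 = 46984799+88226726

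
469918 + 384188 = 854106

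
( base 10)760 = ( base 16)2F8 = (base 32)NO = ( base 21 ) 1f4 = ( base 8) 1370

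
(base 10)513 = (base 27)j0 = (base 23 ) M7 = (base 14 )289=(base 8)1001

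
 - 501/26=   -  20 + 19/26=-19.27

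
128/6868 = 32/1717 = 0.02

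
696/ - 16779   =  - 232/5593 = - 0.04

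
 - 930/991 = -1 + 61/991 = - 0.94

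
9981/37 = 269 + 28/37 = 269.76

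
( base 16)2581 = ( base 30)AK1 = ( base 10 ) 9601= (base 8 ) 22601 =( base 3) 111011121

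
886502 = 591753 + 294749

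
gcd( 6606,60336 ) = 18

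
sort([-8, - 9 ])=[ - 9,-8 ] 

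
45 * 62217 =2799765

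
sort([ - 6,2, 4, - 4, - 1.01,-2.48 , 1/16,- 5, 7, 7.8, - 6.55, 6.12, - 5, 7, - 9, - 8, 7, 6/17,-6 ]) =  [ - 9 , - 8, - 6.55,-6,  -  6, - 5, - 5,-4, - 2.48, - 1.01, 1/16, 6/17,2,4, 6.12, 7, 7,7 , 7.8 ] 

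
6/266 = 3/133 = 0.02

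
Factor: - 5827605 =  - 3^1*5^1*7^1* 55501^1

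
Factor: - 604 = - 2^2*151^1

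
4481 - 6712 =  -2231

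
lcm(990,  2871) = 28710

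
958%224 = 62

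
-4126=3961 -8087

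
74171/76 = 975 + 71/76 = 975.93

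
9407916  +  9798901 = 19206817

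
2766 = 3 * 922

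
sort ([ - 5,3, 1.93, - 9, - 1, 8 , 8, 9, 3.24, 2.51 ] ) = [ - 9, - 5, - 1,  1.93,2.51, 3 , 3.24, 8, 8 , 9 ] 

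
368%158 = 52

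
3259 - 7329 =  - 4070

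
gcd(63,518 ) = 7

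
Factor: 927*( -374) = -2^1 * 3^2 * 11^1 * 17^1*103^1 = -346698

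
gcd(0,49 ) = 49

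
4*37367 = 149468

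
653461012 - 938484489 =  - 285023477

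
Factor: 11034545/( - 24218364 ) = - 2^( - 2)*3^(-1) * 5^1*29^( - 1)*69593^( - 1 )*2206909^1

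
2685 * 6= 16110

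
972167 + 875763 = 1847930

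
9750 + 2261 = 12011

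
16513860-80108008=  - 63594148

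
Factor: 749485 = 5^1*11^1 * 13627^1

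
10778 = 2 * 5389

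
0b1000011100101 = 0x10e5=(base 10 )4325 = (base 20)AG5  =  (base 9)5835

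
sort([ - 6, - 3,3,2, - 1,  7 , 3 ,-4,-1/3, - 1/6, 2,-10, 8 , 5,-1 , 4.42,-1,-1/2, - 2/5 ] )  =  [ - 10,-6,  -  4,-3 , - 1,-1,-1, - 1/2, - 2/5 , -1/3, - 1/6,2, 2, 3 , 3, 4.42,5,7 , 8 ] 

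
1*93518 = 93518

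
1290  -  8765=-7475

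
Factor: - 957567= -3^1*13^1*43^1*571^1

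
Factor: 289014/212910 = 5^( - 1) * 11^1*29^1*47^(  -  1 ) = 319/235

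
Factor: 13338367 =7^1*23^1*82847^1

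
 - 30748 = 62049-92797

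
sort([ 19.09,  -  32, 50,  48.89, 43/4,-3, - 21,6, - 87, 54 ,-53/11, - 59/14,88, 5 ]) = [-87 , - 32, - 21,  -  53/11,-59/14 , - 3, 5 , 6, 43/4,19.09,48.89,50, 54, 88 ] 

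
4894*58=283852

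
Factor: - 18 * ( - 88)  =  1584 = 2^4*3^2 * 11^1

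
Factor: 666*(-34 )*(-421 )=2^2*3^2*17^1*37^1*421^1 = 9533124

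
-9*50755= - 456795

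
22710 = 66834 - 44124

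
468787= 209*2243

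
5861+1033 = 6894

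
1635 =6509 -4874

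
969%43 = 23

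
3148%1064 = 1020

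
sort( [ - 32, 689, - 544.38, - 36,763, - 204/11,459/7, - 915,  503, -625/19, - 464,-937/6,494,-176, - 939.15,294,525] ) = [ - 939.15, - 915, - 544.38,- 464,  -  176 , - 937/6, - 36, - 625/19, - 32, - 204/11,459/7,294,494,503 , 525, 689,763]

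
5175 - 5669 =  - 494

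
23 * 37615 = 865145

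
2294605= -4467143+6761748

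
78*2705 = 210990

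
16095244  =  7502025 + 8593219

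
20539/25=821+ 14/25 =821.56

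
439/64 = 6 + 55/64 = 6.86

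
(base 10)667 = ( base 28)nn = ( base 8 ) 1233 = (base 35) J2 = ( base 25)11H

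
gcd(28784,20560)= 4112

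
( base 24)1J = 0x2b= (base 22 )1L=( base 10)43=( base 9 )47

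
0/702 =0= 0.00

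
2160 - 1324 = 836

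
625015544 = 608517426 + 16498118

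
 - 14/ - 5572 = 1/398 = 0.00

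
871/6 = 145 + 1/6 = 145.17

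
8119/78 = 104  +  7/78 = 104.09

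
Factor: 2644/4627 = 4/7 = 2^2*7^( - 1)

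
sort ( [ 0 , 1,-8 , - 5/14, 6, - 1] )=[ - 8,-1, - 5/14,0,1, 6 ]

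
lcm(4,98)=196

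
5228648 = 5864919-636271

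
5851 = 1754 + 4097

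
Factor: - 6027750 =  - 2^1 * 3^3 * 5^3* 19^1*47^1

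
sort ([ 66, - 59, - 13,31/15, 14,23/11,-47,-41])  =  [-59,-47, - 41, - 13, 31/15,23/11,14,66 ]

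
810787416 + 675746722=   1486534138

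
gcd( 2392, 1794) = 598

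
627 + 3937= 4564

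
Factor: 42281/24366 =2^(-1)*3^(-1 ) * 31^(- 1 )*131^(-1 )*42281^1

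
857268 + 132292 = 989560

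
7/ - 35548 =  - 1 + 35541/35548 =-0.00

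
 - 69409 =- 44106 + - 25303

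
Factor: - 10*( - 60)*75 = 2^3*3^2*5^4 = 45000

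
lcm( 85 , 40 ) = 680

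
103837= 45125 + 58712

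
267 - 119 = 148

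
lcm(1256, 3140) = 6280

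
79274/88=39637/44 = 900.84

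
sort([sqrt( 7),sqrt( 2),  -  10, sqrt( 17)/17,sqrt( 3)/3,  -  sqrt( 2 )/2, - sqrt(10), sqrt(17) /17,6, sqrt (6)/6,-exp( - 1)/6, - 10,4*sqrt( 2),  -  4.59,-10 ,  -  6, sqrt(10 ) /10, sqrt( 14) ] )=[ - 10, - 10, - 10 , - 6,-4.59,  -  sqrt( 10), - sqrt( 2)/2, - exp(- 1)/6,sqrt( 17 ) /17,sqrt(17 ) /17, sqrt(10)/10, sqrt( 6 )/6,sqrt(3)/3 , sqrt( 2),sqrt(7),sqrt(14),4*sqrt( 2),  6]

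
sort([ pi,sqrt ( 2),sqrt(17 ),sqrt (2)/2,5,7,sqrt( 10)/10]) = [sqrt(10)/10,  sqrt( 2 ) /2, sqrt(2), pi  ,  sqrt(17 ), 5,7]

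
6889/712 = 6889/712 =9.68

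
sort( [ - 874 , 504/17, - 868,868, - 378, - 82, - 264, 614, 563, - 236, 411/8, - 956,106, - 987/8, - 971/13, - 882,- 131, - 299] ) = [ - 956, - 882 ,-874, - 868, - 378, - 299, - 264, - 236, - 131, - 987/8, - 82, - 971/13, 504/17, 411/8,106,563,614, 868] 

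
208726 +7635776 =7844502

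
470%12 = 2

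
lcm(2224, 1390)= 11120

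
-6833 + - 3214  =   - 10047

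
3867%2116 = 1751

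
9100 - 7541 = 1559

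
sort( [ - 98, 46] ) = [ - 98, 46] 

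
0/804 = 0=0.00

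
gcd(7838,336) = 2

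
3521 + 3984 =7505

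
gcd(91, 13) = 13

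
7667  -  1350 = 6317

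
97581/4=24395+1/4 = 24395.25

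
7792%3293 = 1206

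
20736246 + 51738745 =72474991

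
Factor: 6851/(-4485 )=  -  527/345 = -3^( - 1)*5^( - 1 )*17^1*23^(-1) *31^1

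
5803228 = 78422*74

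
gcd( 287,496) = 1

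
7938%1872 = 450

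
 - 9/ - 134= 9/134 = 0.07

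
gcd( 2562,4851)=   21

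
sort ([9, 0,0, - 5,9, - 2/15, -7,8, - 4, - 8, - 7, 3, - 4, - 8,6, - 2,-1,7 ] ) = [ - 8, -8,- 7,  -  7,-5, - 4, - 4 , - 2,-1, -2/15,0,0,3,6,7,8,  9 , 9 ]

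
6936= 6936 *1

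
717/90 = 239/30 = 7.97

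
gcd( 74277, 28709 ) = 1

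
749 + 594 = 1343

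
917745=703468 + 214277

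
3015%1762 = 1253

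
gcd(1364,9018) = 2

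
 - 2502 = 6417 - 8919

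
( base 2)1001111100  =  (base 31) KG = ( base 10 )636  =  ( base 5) 10021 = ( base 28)mk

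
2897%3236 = 2897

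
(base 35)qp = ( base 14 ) 4ab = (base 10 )935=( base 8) 1647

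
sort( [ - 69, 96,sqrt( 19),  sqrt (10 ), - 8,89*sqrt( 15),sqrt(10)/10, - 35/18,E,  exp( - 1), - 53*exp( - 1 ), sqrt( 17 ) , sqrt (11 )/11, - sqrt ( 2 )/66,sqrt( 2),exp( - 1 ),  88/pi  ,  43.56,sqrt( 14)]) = [ - 69, - 53*exp(-1 ), - 8, - 35/18,-sqrt( 2)/66 , sqrt( 11) /11,sqrt ( 10 ) /10,exp( - 1), exp( - 1 ), sqrt ( 2 ),E, sqrt( 10 ) , sqrt(14),sqrt(17), sqrt( 19 ) , 88/pi , 43.56 , 96,89*sqrt( 15 )] 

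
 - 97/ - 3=97/3 = 32.33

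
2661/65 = 2661/65 = 40.94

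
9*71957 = 647613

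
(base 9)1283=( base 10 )966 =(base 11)7a9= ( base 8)1706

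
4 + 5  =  9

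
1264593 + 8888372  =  10152965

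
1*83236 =83236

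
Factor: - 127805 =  - 5^1*25561^1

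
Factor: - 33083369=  - 11^1*599^1*5021^1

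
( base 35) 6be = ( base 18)15G9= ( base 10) 7749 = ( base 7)31410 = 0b1111001000101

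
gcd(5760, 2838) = 6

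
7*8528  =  59696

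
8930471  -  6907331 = 2023140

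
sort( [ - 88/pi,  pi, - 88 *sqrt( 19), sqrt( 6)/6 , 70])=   [ - 88* sqrt( 19), - 88/pi , sqrt( 6 ) /6,pi, 70 ] 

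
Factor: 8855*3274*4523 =2^1*5^1*7^1*11^1*23^1 * 1637^1*4523^1 = 131127514210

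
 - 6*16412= -98472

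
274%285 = 274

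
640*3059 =1957760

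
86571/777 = 28857/259 = 111.42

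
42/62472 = 7/10412  =  0.00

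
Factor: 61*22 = 2^1 * 11^1 * 61^1 = 1342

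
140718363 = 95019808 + 45698555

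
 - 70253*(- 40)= 2810120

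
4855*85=412675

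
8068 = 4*2017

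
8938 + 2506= 11444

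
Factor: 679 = 7^1* 97^1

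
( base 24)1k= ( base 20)24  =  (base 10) 44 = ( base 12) 38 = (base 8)54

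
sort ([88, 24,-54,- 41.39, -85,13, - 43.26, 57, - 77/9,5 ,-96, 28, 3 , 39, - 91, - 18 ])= [ - 96, - 91 ,  -  85,-54, - 43.26, - 41.39,  -  18,  -  77/9, 3, 5,13, 24, 28, 39, 57, 88]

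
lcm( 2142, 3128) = 197064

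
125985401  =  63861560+62123841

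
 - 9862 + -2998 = -12860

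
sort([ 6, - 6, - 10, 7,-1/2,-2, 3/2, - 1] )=[ - 10 , - 6, - 2, - 1,-1/2,3/2, 6,7 ] 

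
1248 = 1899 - 651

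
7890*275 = 2169750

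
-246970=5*( - 49394 )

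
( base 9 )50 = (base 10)45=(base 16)2d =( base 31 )1e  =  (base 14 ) 33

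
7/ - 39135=  -  7/39135 = - 0.00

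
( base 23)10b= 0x21C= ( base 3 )202000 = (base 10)540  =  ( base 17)1ed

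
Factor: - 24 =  - 2^3 * 3^1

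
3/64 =3/64 = 0.05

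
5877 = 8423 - 2546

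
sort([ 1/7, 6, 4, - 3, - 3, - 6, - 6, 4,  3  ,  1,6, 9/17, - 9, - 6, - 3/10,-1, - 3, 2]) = [ - 9, - 6,-6 , - 6, - 3, - 3, - 3, - 1, - 3/10, 1/7,9/17, 1, 2, 3,  4,4, 6, 6 ]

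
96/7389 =32/2463  =  0.01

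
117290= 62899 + 54391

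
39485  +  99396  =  138881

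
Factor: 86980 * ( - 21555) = -2^2*3^2 * 5^2*479^1*4349^1 = - 1874853900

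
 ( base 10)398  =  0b110001110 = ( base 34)bo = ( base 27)EK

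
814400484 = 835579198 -21178714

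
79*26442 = 2088918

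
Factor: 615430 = 2^1*5^1*61543^1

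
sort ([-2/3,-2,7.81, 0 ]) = [-2, - 2/3,0,7.81]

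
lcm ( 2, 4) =4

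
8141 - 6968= 1173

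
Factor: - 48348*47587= - 2300736276 =-2^2*3^2*17^1*23^1*79^1*2069^1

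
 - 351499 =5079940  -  5431439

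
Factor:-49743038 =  - 2^1*24871519^1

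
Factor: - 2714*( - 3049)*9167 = 75856796662 = 2^1*23^1*59^1*89^1*103^1*3049^1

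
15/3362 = 15/3362  =  0.00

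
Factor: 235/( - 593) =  - 5^1*  47^1 *593^( - 1) 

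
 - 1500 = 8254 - 9754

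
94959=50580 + 44379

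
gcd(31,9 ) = 1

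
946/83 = 11+33/83 = 11.40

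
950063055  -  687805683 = 262257372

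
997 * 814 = 811558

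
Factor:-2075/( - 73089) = 3^(-3 )*5^2*83^1*2707^( - 1)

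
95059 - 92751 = 2308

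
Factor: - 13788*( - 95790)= 1320752520= 2^3*3^3*5^1*31^1*103^1*383^1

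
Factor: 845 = 5^1 * 13^2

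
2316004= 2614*886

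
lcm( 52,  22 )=572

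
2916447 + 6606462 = 9522909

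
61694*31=1912514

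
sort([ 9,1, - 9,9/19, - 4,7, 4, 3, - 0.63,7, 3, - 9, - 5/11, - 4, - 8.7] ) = [ - 9, - 9, - 8.7, - 4, - 4, - 0.63 , - 5/11,9/19,1,3,3,4, 7,7,9] 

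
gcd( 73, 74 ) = 1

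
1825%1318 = 507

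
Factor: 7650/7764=2^( - 1)*3^1*5^2*17^1*647^( - 1) = 1275/1294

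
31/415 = 31/415 = 0.07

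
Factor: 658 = 2^1*7^1*47^1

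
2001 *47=94047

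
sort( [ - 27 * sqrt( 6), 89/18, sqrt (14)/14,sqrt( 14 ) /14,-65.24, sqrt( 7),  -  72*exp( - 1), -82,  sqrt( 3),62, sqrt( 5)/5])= [ - 82, - 27*sqrt(6), - 65.24, - 72 * exp( - 1), sqrt ( 14)/14, sqrt( 14)/14,sqrt(5)/5, sqrt ( 3 ),sqrt(7),89/18,62] 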